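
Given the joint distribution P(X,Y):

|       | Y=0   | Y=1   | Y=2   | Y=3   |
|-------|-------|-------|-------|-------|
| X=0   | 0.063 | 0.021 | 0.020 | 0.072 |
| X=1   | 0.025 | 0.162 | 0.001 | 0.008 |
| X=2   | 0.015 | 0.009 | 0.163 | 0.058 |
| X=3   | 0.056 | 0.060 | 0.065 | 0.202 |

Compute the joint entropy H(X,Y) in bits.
3.3944 bits

H(X,Y) = -Σ_{x,y} P(x,y) log₂ P(x,y). Per-cell terms -P(x,y)·log₂P(x,y):
  X=0: 0.2513, 0.1170, 0.1129, 0.2733
  X=1: 0.1330, 0.4254, 0.0100, 0.0557
  X=2: 0.0909, 0.0612, 0.4266, 0.2383
  X=3: 0.2329, 0.2435, 0.2563, 0.4661
Sum of the 16 terms: H(X,Y) = 3.3944 bits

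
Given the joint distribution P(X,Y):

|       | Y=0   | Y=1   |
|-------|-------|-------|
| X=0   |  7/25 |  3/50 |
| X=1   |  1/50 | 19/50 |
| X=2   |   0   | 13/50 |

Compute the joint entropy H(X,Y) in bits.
1.9064 bits

H(X,Y) = -Σ_{x,y} P(x,y) log₂ P(x,y). Per-cell terms -P(x,y)·log₂P(x,y):
  X=0: 0.5142, 0.2435
  X=1: 0.1129, 0.5305
  X=2: 0.0000, 0.5053
  (cells with P = 0 contribute 0)
Sum of the 6 terms: H(X,Y) = 1.9064 bits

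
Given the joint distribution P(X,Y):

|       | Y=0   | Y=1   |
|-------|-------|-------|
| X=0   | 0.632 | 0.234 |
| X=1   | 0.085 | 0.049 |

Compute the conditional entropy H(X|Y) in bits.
0.5647 bits

H(X|Y) = H(X,Y) - H(Y)

H(X,Y) = -Σ_{x,y} P(x,y) log₂ P(x,y). Per-cell terms -P(x,y)·log₂P(x,y):
  X=0: 0.4184, 0.4903
  X=1: 0.3023, 0.2132
Sum of the 4 terms: H(X,Y) = 1.4242 bits

Marginal of Y (column sums):
  P(Y=0) = 0.632 + 0.085 = 0.717
  P(Y=1) = 0.234 + 0.049 = 0.283
H(Y) = -[0.717·log₂(0.717) + 0.283·log₂(0.283)]
  = 0.3441 + 0.5154 = 0.8595 bits

H(X|Y) = H(X,Y) - H(Y) = 1.4242 - 0.8595 = 0.5647 bits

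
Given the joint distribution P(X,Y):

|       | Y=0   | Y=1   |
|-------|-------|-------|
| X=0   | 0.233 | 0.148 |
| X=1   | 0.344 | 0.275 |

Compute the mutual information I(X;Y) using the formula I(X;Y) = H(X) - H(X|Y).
0.0022 bits

I(X;Y) = H(X) - H(X|Y)

Marginal of X (row sums):
  P(X=0) = 0.233 + 0.148 = 0.381
  P(X=1) = 0.344 + 0.275 = 0.619
H(X) = -[0.381·log₂(0.381) + 0.619·log₂(0.619)]
  = 0.530404 + 0.428341 = 0.958745 bits

Marginal of Y (column sums):
  P(Y=0) = 0.233 + 0.344 = 0.577
  P(Y=1) = 0.148 + 0.275 = 0.423
H(X|Y) = Σ_y P(y)·H(X|Y=y):
  Y=0: P(Y=0) = 0.577, P(X|Y=0) = (233/577, 344/577) → H(X|Y=0) = 0.973137
  Y=1: P(Y=1) = 0.423, P(X|Y=1) = (148/423, 275/423) → H(X|Y=1) = 0.933962
H(X|Y) = 0.577·0.973137 + 0.423·0.933962 = 0.956566 bits

I(X;Y) = H(X) - H(X|Y) = 0.958745 - 0.956566 = 0.0022 bits

Cross-check via I(X;Y) = H(X) + H(Y) - H(X,Y): computing H(Y) from the column sums and H(X,Y) from the 4 cells in the same way gives H(Y) = 0.982824 bits and H(X,Y) = 1.939391 bits, so
I(X;Y) = 0.958745 + 0.982824 - 1.939391 = 0.0022 bits ✓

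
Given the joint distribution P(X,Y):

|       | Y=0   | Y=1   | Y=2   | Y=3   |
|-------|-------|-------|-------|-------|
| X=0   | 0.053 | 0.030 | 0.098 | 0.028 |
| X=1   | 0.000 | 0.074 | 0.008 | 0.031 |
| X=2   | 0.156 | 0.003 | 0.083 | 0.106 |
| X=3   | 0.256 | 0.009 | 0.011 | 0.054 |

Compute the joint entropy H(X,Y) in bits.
3.2862 bits

H(X,Y) = -Σ_{x,y} P(x,y) log₂ P(x,y). Per-cell terms -P(x,y)·log₂P(x,y):
  X=0: 0.22461, 0.15177, 0.32841, 0.14444
  X=1: 0.00000, 0.27797, 0.05573, 0.15536
  X=2: 0.41814, 0.02514, 0.29803, 0.34321
  X=3: 0.50324, 0.06116, 0.07157, 0.22739
  (cells with P = 0 contribute 0)
Sum of the 16 terms: H(X,Y) = 3.2862 bits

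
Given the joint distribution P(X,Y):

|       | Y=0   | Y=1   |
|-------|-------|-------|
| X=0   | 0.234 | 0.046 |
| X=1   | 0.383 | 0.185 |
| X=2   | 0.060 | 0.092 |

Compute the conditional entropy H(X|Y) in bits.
1.3279 bits

H(X|Y) = H(X,Y) - H(Y)

H(X,Y) = -Σ_{x,y} P(x,y) log₂ P(x,y). Per-cell terms -P(x,y)·log₂P(x,y):
  X=0: 0.4903, 0.2043
  X=1: 0.5303, 0.4504
  X=2: 0.2435, 0.3167
Sum of the 6 terms: H(X,Y) = 2.2355 bits

Marginal of Y (column sums):
  P(Y=0) = 0.234 + 0.383 + 0.060 = 0.677
  P(Y=1) = 0.046 + 0.185 + 0.092 = 0.323
H(Y) = -[0.677·log₂(0.677) + 0.323·log₂(0.323)]
  = 0.3810 + 0.5266 = 0.9076 bits

H(X|Y) = H(X,Y) - H(Y) = 2.2355 - 0.9076 = 1.3279 bits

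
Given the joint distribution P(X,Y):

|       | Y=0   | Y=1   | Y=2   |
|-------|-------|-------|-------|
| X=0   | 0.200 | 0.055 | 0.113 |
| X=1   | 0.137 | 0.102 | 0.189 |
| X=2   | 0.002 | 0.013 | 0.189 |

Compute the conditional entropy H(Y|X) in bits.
1.2641 bits

H(Y|X) = H(X,Y) - H(X)

H(X,Y) = -Σ_{x,y} P(x,y) log₂ P(x,y). Per-cell terms -P(x,y)·log₂P(x,y):
  X=0: 0.46439, 0.23014, 0.35545
  X=1: 0.39288, 0.33592, 0.45427
  X=2: 0.01793, 0.08145, 0.45427
Sum of the 9 terms: H(X,Y) = 2.7867 bits

Marginal of X (row sums):
  P(X=0) = 0.200 + 0.055 + 0.113 = 0.368
  P(X=1) = 0.137 + 0.102 + 0.189 = 0.428
  P(X=2) = 0.002 + 0.013 + 0.189 = 0.204
H(X) = -[0.368·log₂(0.368) + 0.428·log₂(0.428) + 0.204·log₂(0.204)]
  = 0.53074 + 0.52401 + 0.46785 = 1.5226 bits

H(Y|X) = H(X,Y) - H(X) = 2.7867 - 1.5226 = 1.2641 bits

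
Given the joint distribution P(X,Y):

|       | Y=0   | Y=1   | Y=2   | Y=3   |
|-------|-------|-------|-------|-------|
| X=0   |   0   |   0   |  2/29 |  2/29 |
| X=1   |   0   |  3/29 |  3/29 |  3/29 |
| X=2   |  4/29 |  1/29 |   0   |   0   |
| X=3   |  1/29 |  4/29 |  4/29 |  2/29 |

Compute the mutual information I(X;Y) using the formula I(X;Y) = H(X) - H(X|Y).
0.5229 bits

I(X;Y) = H(X) - H(X|Y)

Marginal of X (row sums):
  P(X=0) = 0 + 0 + 2/29 + 2/29 = 4/29
  P(X=1) = 0 + 3/29 + 3/29 + 3/29 = 9/29
  P(X=2) = 4/29 + 1/29 + 0 + 0 = 5/29
  P(X=3) = 1/29 + 4/29 + 4/29 + 2/29 = 11/29
H(X) = -[(4/29)·log₂(4/29) + (9/29)·log₂(9/29) + (5/29)·log₂(5/29) + (11/29)·log₂(11/29)]
  = 0.394204 + 0.523879 + 0.437251 + 0.530484 = 1.88582 bits

Marginal of Y (column sums):
  P(Y=0) = 0 + 0 + 4/29 + 1/29 = 5/29
  P(Y=1) = 0 + 3/29 + 1/29 + 4/29 = 8/29
  P(Y=2) = 2/29 + 3/29 + 0 + 4/29 = 9/29
  P(Y=3) = 2/29 + 3/29 + 0 + 2/29 = 7/29
H(X|Y) = Σ_y P(y)·H(X|Y=y):
  Y=0: P(Y=0) = 5/29, P(X|Y=0) = (0, 0, 4/5, 1/5) → H(X|Y=0) = 0.721928
  Y=1: P(Y=1) = 8/29, P(X|Y=1) = (0, 3/8, 1/8, 1/2) → H(X|Y=1) = 1.405639
  Y=2: P(Y=2) = 9/29, P(X|Y=2) = (2/9, 1/3, 0, 4/9) → H(X|Y=2) = 1.530493
  Y=3: P(Y=3) = 7/29, P(X|Y=3) = (2/7, 3/7, 0, 2/7) → H(X|Y=3) = 1.556657
H(X|Y) = (5/29)·0.721928 + (8/29)·1.405639 + (9/29)·1.530493 + (7/29)·1.556657 = 1.36296 bits

I(X;Y) = H(X) - H(X|Y) = 1.88582 - 1.36296 = 0.5229 bits

Cross-check via I(X;Y) = H(X) + H(Y) - H(X,Y): computing H(Y) from the column sums and H(X,Y) from the 16 cells in the same way gives H(Y) = 1.96866 bits and H(X,Y) = 3.33161 bits, so
I(X;Y) = 1.88582 + 1.96866 - 3.33161 = 0.5229 bits ✓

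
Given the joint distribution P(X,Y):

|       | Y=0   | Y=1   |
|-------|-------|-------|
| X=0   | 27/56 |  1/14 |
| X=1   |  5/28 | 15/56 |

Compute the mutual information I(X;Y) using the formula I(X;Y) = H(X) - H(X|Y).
0.1836 bits

I(X;Y) = H(X) - H(X|Y)

Marginal of X (row sums):
  P(X=0) = 27/56 + 1/14 = 31/56
  P(X=1) = 5/28 + 15/56 = 25/56
H(X) = -[(31/56)·log₂(31/56) + (25/56)·log₂(25/56)]
  = 0.47228 + 0.51942 = 0.99170 bits

Marginal of Y (column sums):
  P(Y=0) = 27/56 + 5/28 = 37/56
  P(Y=1) = 1/14 + 15/56 = 19/56
H(X|Y) = Σ_y P(y)·H(X|Y=y):
  Y=0: P(Y=0) = 37/56, P(X|Y=0) = (27/37, 10/37) → H(X|Y=0) = 0.84185
  Y=1: P(Y=1) = 19/56, P(X|Y=1) = (4/19, 15/19) → H(X|Y=1) = 0.74249
H(X|Y) = (37/56)·0.84185 + (19/56)·0.74249 = 0.80814 bits

I(X;Y) = H(X) - H(X|Y) = 0.99170 - 0.80814 = 0.1836 bits

Cross-check via I(X;Y) = H(X) + H(Y) - H(X,Y): computing H(Y) from the column sums and H(X,Y) from the 4 cells in the same way gives H(Y) = 0.92413 bits and H(X,Y) = 1.73227 bits, so
I(X;Y) = 0.99170 + 0.92413 - 1.73227 = 0.1836 bits ✓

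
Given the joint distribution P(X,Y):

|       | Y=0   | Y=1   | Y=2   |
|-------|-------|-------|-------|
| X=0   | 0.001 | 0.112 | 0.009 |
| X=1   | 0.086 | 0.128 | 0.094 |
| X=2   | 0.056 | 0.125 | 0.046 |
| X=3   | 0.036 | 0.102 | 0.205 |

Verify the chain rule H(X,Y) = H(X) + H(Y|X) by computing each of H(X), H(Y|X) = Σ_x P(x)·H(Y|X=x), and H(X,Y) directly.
H(X) = 1.9087 bits, H(Y|X) = 1.3104 bits, H(X,Y) = 3.2190 bits

Marginal of X (row sums):
  P(X=0) = 0.001 + 0.112 + 0.009 = 0.122
  P(X=1) = 0.086 + 0.128 + 0.094 = 0.308
  P(X=2) = 0.056 + 0.125 + 0.046 = 0.227
  P(X=3) = 0.036 + 0.102 + 0.205 = 0.343
H(X) = -[0.122·log₂(0.122) + 0.308·log₂(0.308) + 0.227·log₂(0.227) + 0.343·log₂(0.343)]
  = 0.37028 + 0.52329 + 0.48561 + 0.52950 = 1.9087 bits

H(Y|X) = Σ_x P(x)·H(Y|X=x):
  X=0: P(X=0) = 0.122, P(Y|X=0) = (1/122, 56/61, 9/122) → H(Y|X=0) = 0.44752
  X=1: P(X=1) = 0.308, P(Y|X=1) = (43/154, 32/77, 47/154) → H(Y|X=1) = 1.56292
  X=2: P(X=2) = 0.227, P(Y|X=2) = (56/227, 125/227, 46/227) → H(Y|X=2) = 1.43880
  X=3: P(X=3) = 0.343, P(Y|X=3) = (36/343, 102/343, 205/343) → H(Y|X=3) = 1.30545
H(Y|X) = 0.122·0.44752 + 0.308·1.56292 + 0.227·1.43880 + 0.343·1.30545 = 1.3104 bits

H(X,Y) = -Σ_{x,y} P(x,y) log₂ P(x,y). Per-cell terms -P(x,y)·log₂P(x,y):
  X=0: 0.00997, 0.35374, 0.06116
  X=1: 0.30440, 0.37962, 0.32065
  X=2: 0.23287, 0.37500, 0.20434
  X=3: 0.17265, 0.33592, 0.46869
Sum of the 12 terms: H(X,Y) = 3.2190 bits

Chain rule check:
  H(X) + H(Y|X) = 1.9087 + 1.3104 = 3.2191 bits
  H(X,Y) = 3.2190 bits
✓ Chain rule verified (Δ = 0.0001 is 4-dp rounding noise: each of the three values was rounded independently).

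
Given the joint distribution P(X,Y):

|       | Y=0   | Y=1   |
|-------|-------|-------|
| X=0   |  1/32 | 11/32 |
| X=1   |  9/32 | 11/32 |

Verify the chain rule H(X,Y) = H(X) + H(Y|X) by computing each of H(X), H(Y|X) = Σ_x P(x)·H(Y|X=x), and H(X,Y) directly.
H(X) = 0.9544 bits, H(Y|X) = 0.7757 bits, H(X,Y) = 1.7301 bits

Marginal of X (row sums):
  P(X=0) = 1/32 + 11/32 = 3/8
  P(X=1) = 9/32 + 11/32 = 5/8
H(X) = -[(3/8)·log₂(3/8) + (5/8)·log₂(5/8)]
  = 0.5306 + 0.4238 = 0.9544 bits

H(Y|X) = Σ_x P(x)·H(Y|X=x):
  X=0: P(X=0) = 3/8, P(Y|X=0) = (1/12, 11/12) → H(Y|X=0) = 0.4138
  X=1: P(X=1) = 5/8, P(Y|X=1) = (9/20, 11/20) → H(Y|X=1) = 0.9928
H(Y|X) = (3/8)·0.4138 + (5/8)·0.9928 = 0.7757 bits

H(X,Y) = -Σ_{x,y} P(x,y) log₂ P(x,y). Per-cell terms -P(x,y)·log₂P(x,y):
  X=0: 0.1562, 0.5296
  X=1: 0.5147, 0.5296
Sum of the 4 terms: H(X,Y) = 1.7301 bits

Chain rule check:
  H(X) + H(Y|X) = 0.9544 + 0.7757 = 1.7301 bits
  H(X,Y) = 1.7301 bits
✓ Chain rule verified.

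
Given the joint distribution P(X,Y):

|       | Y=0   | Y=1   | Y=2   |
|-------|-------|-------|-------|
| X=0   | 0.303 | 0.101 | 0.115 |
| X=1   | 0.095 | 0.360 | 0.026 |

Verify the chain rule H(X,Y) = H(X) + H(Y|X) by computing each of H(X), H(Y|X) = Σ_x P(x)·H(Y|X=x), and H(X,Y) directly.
H(X) = 0.9990 bits, H(Y|X) = 1.2060 bits, H(X,Y) = 2.2050 bits

Marginal of X (row sums):
  P(X=0) = 0.303 + 0.101 + 0.115 = 0.519
  P(X=1) = 0.095 + 0.360 + 0.026 = 0.481
H(X) = -[0.519·log₂(0.519) + 0.481·log₂(0.481)]
  = 0.4911 + 0.5079 = 0.9990 bits

H(Y|X) = Σ_x P(x)·H(Y|X=x):
  X=0: P(X=0) = 0.519, P(Y|X=0) = (101/173, 101/519, 115/519) → H(Y|X=0) = 1.3946
  X=1: P(X=1) = 0.481, P(Y|X=1) = (95/481, 360/481, 2/37) → H(Y|X=1) = 1.0026
H(Y|X) = 0.519·1.3946 + 0.481·1.0026 = 1.2060 bits

H(X,Y) = -Σ_{x,y} P(x,y) log₂ P(x,y). Per-cell terms -P(x,y)·log₂P(x,y):
  X=0: 0.5220, 0.3341, 0.3588
  X=1: 0.3226, 0.5306, 0.1369
Sum of the 6 terms: H(X,Y) = 2.2050 bits

Chain rule check:
  H(X) + H(Y|X) = 0.9990 + 1.2060 = 2.2050 bits
  H(X,Y) = 2.2050 bits
✓ Chain rule verified.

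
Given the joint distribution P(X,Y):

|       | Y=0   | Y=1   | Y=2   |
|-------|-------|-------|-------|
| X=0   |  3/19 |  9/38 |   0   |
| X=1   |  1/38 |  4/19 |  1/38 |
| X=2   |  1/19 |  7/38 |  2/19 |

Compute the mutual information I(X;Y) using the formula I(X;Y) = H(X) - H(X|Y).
0.1844 bits

I(X;Y) = H(X) - H(X|Y)

Marginal of X (row sums):
  P(X=0) = 3/19 + 9/38 + 0 = 15/38
  P(X=1) = 1/38 + 4/19 + 1/38 = 5/19
  P(X=2) = 1/19 + 7/38 + 2/19 = 13/38
H(X) = -[(15/38)·log₂(15/38) + (5/19)·log₂(5/19) + (13/38)·log₂(13/38)]
  = 0.5294 + 0.5068 + 0.5294 = 1.5656 bits

Marginal of Y (column sums):
  P(Y=0) = 3/19 + 1/38 + 1/19 = 9/38
  P(Y=1) = 9/38 + 4/19 + 7/38 = 12/19
  P(Y=2) = 0 + 1/38 + 2/19 = 5/38
H(X|Y) = Σ_y P(y)·H(X|Y=y):
  Y=0: P(Y=0) = 9/38, P(X|Y=0) = (2/3, 1/9, 2/9) → H(X|Y=0) = 1.2244
  Y=1: P(Y=1) = 12/19, P(X|Y=1) = (3/8, 1/3, 7/24) → H(X|Y=1) = 1.5774
  Y=2: P(Y=2) = 5/38, P(X|Y=2) = (0, 1/5, 4/5) → H(X|Y=2) = 0.7219
H(X|Y) = (9/38)·1.2244 + (12/19)·1.5774 + (5/38)·0.7219 = 1.3812 bits

I(X;Y) = H(X) - H(X|Y) = 1.5656 - 1.3812 = 0.1844 bits

Cross-check via I(X;Y) = H(X) + H(Y) - H(X,Y): computing H(Y) from the column sums and H(X,Y) from the 9 cells in the same way gives H(Y) = 1.2959 bits and H(X,Y) = 2.6771 bits, so
I(X;Y) = 1.5656 + 1.2959 - 2.6771 = 0.1844 bits ✓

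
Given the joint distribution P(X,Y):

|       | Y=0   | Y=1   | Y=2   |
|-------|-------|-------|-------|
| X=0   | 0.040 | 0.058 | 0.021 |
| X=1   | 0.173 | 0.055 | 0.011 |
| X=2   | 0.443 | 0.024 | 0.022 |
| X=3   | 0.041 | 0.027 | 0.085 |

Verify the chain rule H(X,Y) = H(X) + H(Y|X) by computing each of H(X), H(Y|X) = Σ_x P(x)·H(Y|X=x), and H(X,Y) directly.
H(X) = 1.7780 bits, H(Y|X) = 0.9052 bits, H(X,Y) = 2.6832 bits

Marginal of X (row sums):
  P(X=0) = 0.040 + 0.058 + 0.021 = 0.119
  P(X=1) = 0.173 + 0.055 + 0.011 = 0.239
  P(X=2) = 0.443 + 0.024 + 0.022 = 0.489
  P(X=3) = 0.041 + 0.027 + 0.085 = 0.153
H(X) = -[0.119·log₂(0.119) + 0.239·log₂(0.239) + 0.489·log₂(0.489) + 0.153·log₂(0.153)]
  = 0.3654 + 0.4935 + 0.5047 + 0.4144 = 1.7780 bits

H(Y|X) = Σ_x P(x)·H(Y|X=x):
  X=0: P(X=0) = 0.119, P(Y|X=0) = (40/119, 58/119, 3/17) → H(Y|X=0) = 1.4757
  X=1: P(X=1) = 0.239, P(Y|X=1) = (173/239, 55/239, 11/239) → H(Y|X=1) = 1.0297
  X=2: P(X=2) = 0.489, P(Y|X=2) = (443/489, 8/163, 22/489) → H(Y|X=2) = 0.5439
  X=3: P(X=3) = 0.153, P(Y|X=3) = (41/153, 3/17, 5/9) → H(Y|X=3) = 1.4218
H(Y|X) = 0.119·1.4757 + 0.239·1.0297 + 0.489·0.5439 + 0.153·1.4218 = 0.9052 bits

H(X,Y) = -Σ_{x,y} P(x,y) log₂ P(x,y). Per-cell terms -P(x,y)·log₂P(x,y):
  X=0: 0.1858, 0.2383, 0.1170
  X=1: 0.4379, 0.2301, 0.0716
  X=2: 0.5204, 0.1291, 0.1211
  X=3: 0.1889, 0.1407, 0.3023
Sum of the 12 terms: H(X,Y) = 2.6832 bits

Chain rule check:
  H(X) + H(Y|X) = 1.7780 + 0.9052 = 2.6832 bits
  H(X,Y) = 2.6832 bits
✓ Chain rule verified.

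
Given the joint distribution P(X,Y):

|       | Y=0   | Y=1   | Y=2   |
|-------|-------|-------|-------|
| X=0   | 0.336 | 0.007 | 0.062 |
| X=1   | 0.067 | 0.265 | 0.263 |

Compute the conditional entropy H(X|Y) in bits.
0.5370 bits

H(X|Y) = H(X,Y) - H(Y)

H(X,Y) = -Σ_{x,y} P(x,y) log₂ P(x,y). Per-cell terms -P(x,y)·log₂P(x,y):
  X=0: 0.5287, 0.0501, 0.2487
  X=1: 0.2613, 0.5077, 0.5068
Sum of the 6 terms: H(X,Y) = 2.1033 bits

Marginal of Y (column sums):
  P(Y=0) = 0.336 + 0.067 = 0.403
  P(Y=1) = 0.007 + 0.265 = 0.272
  P(Y=2) = 0.062 + 0.263 = 0.325
H(Y) = -[0.403·log₂(0.403) + 0.272·log₂(0.272) + 0.325·log₂(0.325)]
  = 0.5284 + 0.5109 + 0.5270 = 1.5663 bits

H(X|Y) = H(X,Y) - H(Y) = 2.1033 - 1.5663 = 0.5370 bits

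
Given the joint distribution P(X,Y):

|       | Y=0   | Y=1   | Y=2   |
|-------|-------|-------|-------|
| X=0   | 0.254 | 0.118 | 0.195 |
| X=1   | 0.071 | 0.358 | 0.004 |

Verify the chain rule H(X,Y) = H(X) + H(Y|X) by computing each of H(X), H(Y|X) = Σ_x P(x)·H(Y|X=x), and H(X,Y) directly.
H(X) = 0.9870 bits, H(Y|X) = 1.1722 bits, H(X,Y) = 2.1592 bits

Marginal of X (row sums):
  P(X=0) = 0.254 + 0.118 + 0.195 = 0.567
  P(X=1) = 0.071 + 0.358 + 0.004 = 0.433
H(X) = -[0.567·log₂(0.567) + 0.433·log₂(0.433)]
  = 0.4641 + 0.5229 = 0.9870 bits

H(Y|X) = Σ_x P(x)·H(Y|X=x):
  X=0: P(X=0) = 0.567, P(Y|X=0) = (254/567, 118/567, 65/189) → H(Y|X=0) = 1.5199
  X=1: P(X=1) = 0.433, P(Y|X=1) = (71/433, 358/433, 4/433) → H(Y|X=1) = 0.7170
H(Y|X) = 0.567·1.5199 + 0.433·0.7170 = 1.1722 bits

H(X,Y) = -Σ_{x,y} P(x,y) log₂ P(x,y). Per-cell terms -P(x,y)·log₂P(x,y):
  X=0: 0.5022, 0.3638, 0.4599
  X=1: 0.2709, 0.5305, 0.0319
Sum of the 6 terms: H(X,Y) = 2.1592 bits

Chain rule check:
  H(X) + H(Y|X) = 0.9870 + 1.1722 = 2.1592 bits
  H(X,Y) = 2.1592 bits
✓ Chain rule verified.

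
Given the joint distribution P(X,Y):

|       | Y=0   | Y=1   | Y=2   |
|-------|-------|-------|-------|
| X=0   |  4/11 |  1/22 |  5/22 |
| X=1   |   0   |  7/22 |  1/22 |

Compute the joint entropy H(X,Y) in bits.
1.9476 bits

H(X,Y) = -Σ_{x,y} P(x,y) log₂ P(x,y). Per-cell terms -P(x,y)·log₂P(x,y):
  X=0: 0.5307, 0.2027, 0.4858
  X=1: 0.0000, 0.5257, 0.2027
  (cells with P = 0 contribute 0)
Sum of the 6 terms: H(X,Y) = 1.9476 bits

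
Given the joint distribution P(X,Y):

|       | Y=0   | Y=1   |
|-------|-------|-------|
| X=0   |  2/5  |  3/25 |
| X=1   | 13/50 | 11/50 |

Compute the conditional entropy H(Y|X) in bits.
0.8829 bits

H(Y|X) = H(X,Y) - H(X)

H(X,Y) = -Σ_{x,y} P(x,y) log₂ P(x,y). Per-cell terms -P(x,y)·log₂P(x,y):
  X=0: 0.5287712, 0.3670672
  X=1: 0.5052883, 0.4805734
Sum of the 4 terms: H(X,Y) = 1.881700 bits

Marginal of X (row sums):
  P(X=0) = 2/5 + 3/25 = 13/25
  P(X=1) = 13/50 + 11/50 = 12/25
H(X) = -[(13/25)·log₂(13/25) + (12/25)·log₂(12/25)]
  = 0.4905766 + 0.5082690 = 0.998846 bits

H(Y|X) = H(X,Y) - H(X) = 1.881700 - 0.998846 = 0.8829 bits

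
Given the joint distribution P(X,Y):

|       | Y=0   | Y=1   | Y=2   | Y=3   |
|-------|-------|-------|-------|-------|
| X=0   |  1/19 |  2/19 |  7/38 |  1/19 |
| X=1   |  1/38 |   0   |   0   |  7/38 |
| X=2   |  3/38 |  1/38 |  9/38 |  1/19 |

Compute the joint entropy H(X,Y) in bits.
2.9693 bits

H(X,Y) = -Σ_{x,y} P(x,y) log₂ P(x,y). Per-cell terms -P(x,y)·log₂P(x,y):
  X=0: 0.22358, 0.34189, 0.44958, 0.22358
  X=1: 0.13810, 0.00000, 0.00000, 0.44958
  X=2: 0.28918, 0.13810, 0.49216, 0.22358
  (cells with P = 0 contribute 0)
Sum of the 12 terms: H(X,Y) = 2.9693 bits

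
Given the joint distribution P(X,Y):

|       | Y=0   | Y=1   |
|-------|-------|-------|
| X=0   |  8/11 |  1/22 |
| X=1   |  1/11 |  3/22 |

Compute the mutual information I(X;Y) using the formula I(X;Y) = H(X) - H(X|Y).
0.2140 bits

I(X;Y) = H(X) - H(X|Y)

Marginal of X (row sums):
  P(X=0) = 8/11 + 1/22 = 17/22
  P(X=1) = 1/11 + 3/22 = 5/22
H(X) = -[(17/22)·log₂(17/22) + (5/22)·log₂(5/22)]
  = 0.28743 + 0.48580 = 0.77323 bits

Marginal of Y (column sums):
  P(Y=0) = 8/11 + 1/11 = 9/11
  P(Y=1) = 1/22 + 3/22 = 2/11
H(X|Y) = Σ_y P(y)·H(X|Y=y):
  Y=0: P(Y=0) = 9/11, P(X|Y=0) = (8/9, 1/9) → H(X|Y=0) = 0.50326
  Y=1: P(Y=1) = 2/11, P(X|Y=1) = (1/4, 3/4) → H(X|Y=1) = 0.81128
H(X|Y) = (9/11)·0.50326 + (2/11)·0.81128 = 0.55926 bits

I(X;Y) = H(X) - H(X|Y) = 0.77323 - 0.55926 = 0.2140 bits

Cross-check via I(X;Y) = H(X) + H(Y) - H(X,Y): computing H(Y) from the column sums and H(X,Y) from the 4 cells in the same way gives H(Y) = 0.68404 bits and H(X,Y) = 1.24330 bits, so
I(X;Y) = 0.77323 + 0.68404 - 1.24330 = 0.2140 bits ✓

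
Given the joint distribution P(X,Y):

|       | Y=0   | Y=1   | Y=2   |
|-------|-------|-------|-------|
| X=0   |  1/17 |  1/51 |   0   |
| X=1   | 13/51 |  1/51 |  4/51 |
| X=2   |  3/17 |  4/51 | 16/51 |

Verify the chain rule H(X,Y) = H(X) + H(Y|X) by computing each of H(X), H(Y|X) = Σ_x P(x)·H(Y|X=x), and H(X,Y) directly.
H(X) = 1.2814 bits, H(Y|X) = 1.2265 bits, H(X,Y) = 2.5079 bits

Marginal of X (row sums):
  P(X=0) = 1/17 + 1/51 + 0 = 4/51
  P(X=1) = 13/51 + 1/51 + 4/51 = 6/17
  P(X=2) = 3/17 + 4/51 + 16/51 = 29/51
H(X) = -[(4/51)·log₂(4/51) + (6/17)·log₂(6/17) + (29/51)·log₂(29/51)]
  = 0.28803 + 0.53029 + 0.46312 = 1.2814 bits

H(Y|X) = Σ_x P(x)·H(Y|X=x):
  X=0: P(X=0) = 4/51, P(Y|X=0) = (3/4, 1/4, 0) → H(Y|X=0) = 0.81128
  X=1: P(X=1) = 6/17, P(Y|X=1) = (13/18, 1/18, 2/9) → H(Y|X=1) = 1.05294
  X=2: P(X=2) = 29/51, P(Y|X=2) = (9/29, 4/29, 16/29) → H(Y|X=2) = 1.39145
H(Y|X) = (4/51)·0.81128 + (6/17)·1.05294 + (29/51)·1.39145 = 1.2265 bits

H(X,Y) = -Σ_{x,y} P(x,y) log₂ P(x,y). Per-cell terms -P(x,y)·log₂P(x,y):
  X=0: 0.24044, 0.11122, 0.00000
  X=1: 0.50266, 0.11122, 0.28803
  X=2: 0.44162, 0.28803, 0.52468
  (cells with P = 0 contribute 0)
Sum of the 9 terms: H(X,Y) = 2.5079 bits

Chain rule check:
  H(X) + H(Y|X) = 1.2814 + 1.2265 = 2.5079 bits
  H(X,Y) = 2.5079 bits
✓ Chain rule verified.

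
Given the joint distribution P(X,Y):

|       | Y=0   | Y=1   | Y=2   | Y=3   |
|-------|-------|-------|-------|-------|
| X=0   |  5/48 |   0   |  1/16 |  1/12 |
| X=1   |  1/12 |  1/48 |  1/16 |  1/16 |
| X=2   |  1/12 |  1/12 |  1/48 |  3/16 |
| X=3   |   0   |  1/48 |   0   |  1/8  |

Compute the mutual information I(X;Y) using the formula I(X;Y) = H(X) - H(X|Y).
0.2674 bits

I(X;Y) = H(X) - H(X|Y)

Marginal of X (row sums):
  P(X=0) = 5/48 + 0 + 1/16 + 1/12 = 1/4
  P(X=1) = 1/12 + 1/48 + 1/16 + 1/16 = 11/48
  P(X=2) = 1/12 + 1/12 + 1/48 + 3/16 = 3/8
  P(X=3) = 0 + 1/48 + 0 + 1/8 = 7/48
H(X) = -[(1/4)·log₂(1/4) + (11/48)·log₂(11/48) + (3/8)·log₂(3/8) + (7/48)·log₂(7/48)]
  = 0.50000 + 0.48710 + 0.53064 + 0.40507 = 1.92281 bits

Marginal of Y (column sums):
  P(Y=0) = 5/48 + 1/12 + 1/12 + 0 = 13/48
  P(Y=1) = 0 + 1/48 + 1/12 + 1/48 = 1/8
  P(Y=2) = 1/16 + 1/16 + 1/48 + 0 = 7/48
  P(Y=3) = 1/12 + 1/16 + 3/16 + 1/8 = 11/24
H(X|Y) = Σ_y P(y)·H(X|Y=y):
  Y=0: P(Y=0) = 13/48, P(X|Y=0) = (5/13, 4/13, 4/13, 0) → H(X|Y=0) = 1.57662
  Y=1: P(Y=1) = 1/8, P(X|Y=1) = (0, 1/6, 2/3, 1/6) → H(X|Y=1) = 1.25163
  Y=2: P(Y=2) = 7/48, P(X|Y=2) = (3/7, 3/7, 1/7, 0) → H(X|Y=2) = 1.44882
  Y=3: P(Y=3) = 11/24, P(X|Y=3) = (2/11, 3/22, 9/22, 3/11) → H(X|Y=3) = 1.87789
H(X|Y) = (13/48)·1.57662 + (1/8)·1.25163 + (7/48)·1.44882 + (11/24)·1.87789 = 1.65544 bits

I(X;Y) = H(X) - H(X|Y) = 1.92281 - 1.65544 = 0.2674 bits

Cross-check via I(X;Y) = H(X) + H(Y) - H(X,Y): computing H(Y) from the column sums and H(X,Y) from the 16 cells in the same way gives H(Y) = 1.80633 bits and H(X,Y) = 3.46177 bits, so
I(X;Y) = 1.92281 + 1.80633 - 3.46177 = 0.2674 bits ✓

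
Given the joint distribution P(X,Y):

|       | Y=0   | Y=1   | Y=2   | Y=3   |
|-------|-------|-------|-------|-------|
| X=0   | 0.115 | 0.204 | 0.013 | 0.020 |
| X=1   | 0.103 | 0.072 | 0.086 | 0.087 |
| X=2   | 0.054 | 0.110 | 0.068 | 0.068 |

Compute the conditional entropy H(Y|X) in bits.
1.7668 bits

H(Y|X) = H(X,Y) - H(X)

H(X,Y) = -Σ_{x,y} P(x,y) log₂ P(x,y). Per-cell terms -P(x,y)·log₂P(x,y):
  X=0: 0.35883, 0.46785, 0.08145, 0.11288
  X=1: 0.33777, 0.27330, 0.30440, 0.30649
  X=2: 0.22739, 0.35029, 0.26373, 0.26373
Sum of the 12 terms: H(X,Y) = 3.3481 bits

Marginal of X (row sums):
  P(X=0) = 0.115 + 0.204 + 0.013 + 0.020 = 0.352
  P(X=1) = 0.103 + 0.072 + 0.086 + 0.087 = 0.348
  P(X=2) = 0.054 + 0.110 + 0.068 + 0.068 = 0.300
H(X) = -[0.352·log₂(0.352) + 0.348·log₂(0.348) + 0.300·log₂(0.300)]
  = 0.53024 + 0.52995 + 0.52109 = 1.5813 bits

H(Y|X) = H(X,Y) - H(X) = 3.3481 - 1.5813 = 1.7668 bits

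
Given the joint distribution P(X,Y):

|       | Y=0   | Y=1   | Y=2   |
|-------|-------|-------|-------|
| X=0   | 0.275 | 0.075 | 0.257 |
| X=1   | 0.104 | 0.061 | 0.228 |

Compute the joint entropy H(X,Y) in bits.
2.3683 bits

H(X,Y) = -Σ_{x,y} P(x,y) log₂ P(x,y). Per-cell terms -P(x,y)·log₂P(x,y):
  X=0: 0.5122, 0.2803, 0.5038
  X=1: 0.3396, 0.2461, 0.4863
Sum of the 6 terms: H(X,Y) = 2.3683 bits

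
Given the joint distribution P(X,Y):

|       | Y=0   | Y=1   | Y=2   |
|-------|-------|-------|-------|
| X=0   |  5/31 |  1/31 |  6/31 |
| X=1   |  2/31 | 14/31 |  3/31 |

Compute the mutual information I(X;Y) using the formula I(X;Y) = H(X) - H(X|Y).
0.3304 bits

I(X;Y) = H(X) - H(X|Y)

Marginal of X (row sums):
  P(X=0) = 5/31 + 1/31 + 6/31 = 12/31
  P(X=1) = 2/31 + 14/31 + 3/31 = 19/31
H(X) = -[(12/31)·log₂(12/31) + (19/31)·log₂(19/31)]
  = 0.5300 + 0.4329 = 0.9629 bits

Marginal of Y (column sums):
  P(Y=0) = 5/31 + 2/31 = 7/31
  P(Y=1) = 1/31 + 14/31 = 15/31
  P(Y=2) = 6/31 + 3/31 = 9/31
H(X|Y) = Σ_y P(y)·H(X|Y=y):
  Y=0: P(Y=0) = 7/31, P(X|Y=0) = (5/7, 2/7) → H(X|Y=0) = 0.8631
  Y=1: P(Y=1) = 15/31, P(X|Y=1) = (1/15, 14/15) → H(X|Y=1) = 0.3534
  Y=2: P(Y=2) = 9/31, P(X|Y=2) = (2/3, 1/3) → H(X|Y=2) = 0.9183
H(X|Y) = (7/31)·0.8631 + (15/31)·0.3534 + (9/31)·0.9183 = 0.6325 bits

I(X;Y) = H(X) - H(X|Y) = 0.9629 - 0.6325 = 0.3304 bits

Cross-check via I(X;Y) = H(X) + H(Y) - H(X,Y): computing H(Y) from the column sums and H(X,Y) from the 6 cells in the same way gives H(Y) = 1.5095 bits and H(X,Y) = 2.1420 bits, so
I(X;Y) = 0.9629 + 1.5095 - 2.1420 = 0.3304 bits ✓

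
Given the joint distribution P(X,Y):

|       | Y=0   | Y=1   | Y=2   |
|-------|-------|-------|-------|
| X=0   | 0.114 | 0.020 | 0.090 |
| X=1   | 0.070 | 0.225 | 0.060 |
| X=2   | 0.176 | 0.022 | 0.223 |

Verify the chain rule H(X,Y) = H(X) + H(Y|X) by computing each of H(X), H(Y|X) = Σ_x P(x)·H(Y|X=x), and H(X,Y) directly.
H(X) = 1.5394 bits, H(Y|X) = 1.2846 bits, H(X,Y) = 2.8240 bits

Marginal of X (row sums):
  P(X=0) = 0.114 + 0.020 + 0.090 = 0.224
  P(X=1) = 0.070 + 0.225 + 0.060 = 0.355
  P(X=2) = 0.176 + 0.022 + 0.223 = 0.421
H(X) = -[0.224·log₂(0.224) + 0.355·log₂(0.355) + 0.421·log₂(0.421)]
  = 0.4835 + 0.5304 + 0.5255 = 1.5394 bits

H(Y|X) = Σ_x P(x)·H(Y|X=x):
  X=0: P(X=0) = 0.224, P(Y|X=0) = (57/112, 5/56, 45/112) → H(Y|X=0) = 1.3357
  X=1: P(X=1) = 0.355, P(Y|X=1) = (14/71, 45/71, 12/71) → H(Y|X=1) = 1.3123
  X=2: P(X=2) = 0.421, P(Y|X=2) = (176/421, 22/421, 223/421) → H(Y|X=2) = 1.2341
H(Y|X) = 0.224·1.3357 + 0.355·1.3123 + 0.421·1.2341 = 1.2846 bits

H(X,Y) = -Σ_{x,y} P(x,y) log₂ P(x,y). Per-cell terms -P(x,y)·log₂P(x,y):
  X=0: 0.3571, 0.1129, 0.3127
  X=1: 0.2686, 0.4842, 0.2435
  X=2: 0.4411, 0.1211, 0.4828
Sum of the 9 terms: H(X,Y) = 2.8240 bits

Chain rule check:
  H(X) + H(Y|X) = 1.5394 + 1.2846 = 2.8240 bits
  H(X,Y) = 2.8240 bits
✓ Chain rule verified.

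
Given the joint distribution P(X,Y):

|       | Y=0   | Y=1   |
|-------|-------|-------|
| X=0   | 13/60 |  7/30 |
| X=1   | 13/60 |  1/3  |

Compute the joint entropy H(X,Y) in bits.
1.9743 bits

H(X,Y) = -Σ_{x,y} P(x,y) log₂ P(x,y). Per-cell terms -P(x,y)·log₂P(x,y):
  X=0: 0.47806, 0.48989
  X=1: 0.47806, 0.52832
Sum of the 4 terms: H(X,Y) = 1.9743 bits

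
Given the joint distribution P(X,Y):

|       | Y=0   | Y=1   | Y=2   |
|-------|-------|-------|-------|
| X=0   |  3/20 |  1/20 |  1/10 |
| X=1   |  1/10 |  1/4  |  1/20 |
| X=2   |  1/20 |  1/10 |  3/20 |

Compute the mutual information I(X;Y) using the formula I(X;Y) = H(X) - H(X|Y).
0.1759 bits

I(X;Y) = H(X) - H(X|Y)

Marginal of X (row sums):
  P(X=0) = 3/20 + 1/20 + 1/10 = 3/10
  P(X=1) = 1/10 + 1/4 + 1/20 = 2/5
  P(X=2) = 1/20 + 1/10 + 3/20 = 3/10
H(X) = -[(3/10)·log₂(3/10) + (2/5)·log₂(2/5) + (3/10)·log₂(3/10)]
  = 0.52109 + 0.52877 + 0.52109 = 1.57095 bits

Marginal of Y (column sums):
  P(Y=0) = 3/20 + 1/10 + 1/20 = 3/10
  P(Y=1) = 1/20 + 1/4 + 1/10 = 2/5
  P(Y=2) = 1/10 + 1/20 + 3/20 = 3/10
H(X|Y) = Σ_y P(y)·H(X|Y=y):
  Y=0: P(Y=0) = 3/10, P(X|Y=0) = (1/2, 1/3, 1/6) → H(X|Y=0) = 1.45915
  Y=1: P(Y=1) = 2/5, P(X|Y=1) = (1/8, 5/8, 1/4) → H(X|Y=1) = 1.29879
  Y=2: P(Y=2) = 3/10, P(X|Y=2) = (1/3, 1/6, 1/2) → H(X|Y=2) = 1.45915
H(X|Y) = (3/10)·1.45915 + (2/5)·1.29879 + (3/10)·1.45915 = 1.39501 bits

I(X;Y) = H(X) - H(X|Y) = 1.57095 - 1.39501 = 0.1759 bits

Cross-check via I(X;Y) = H(X) + H(Y) - H(X,Y): computing H(Y) from the column sums and H(X,Y) from the 9 cells in the same way gives H(Y) = 1.57095 bits and H(X,Y) = 2.96596 bits, so
I(X;Y) = 1.57095 + 1.57095 - 2.96596 = 0.1759 bits ✓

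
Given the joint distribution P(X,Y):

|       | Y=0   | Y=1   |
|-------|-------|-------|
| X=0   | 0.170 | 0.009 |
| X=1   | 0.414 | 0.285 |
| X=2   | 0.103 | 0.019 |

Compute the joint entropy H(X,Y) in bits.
1.9850 bits

H(X,Y) = -Σ_{x,y} P(x,y) log₂ P(x,y). Per-cell terms -P(x,y)·log₂P(x,y):
  X=0: 0.4346, 0.0612
  X=1: 0.5267, 0.5161
  X=2: 0.3378, 0.1086
Sum of the 6 terms: H(X,Y) = 1.9850 bits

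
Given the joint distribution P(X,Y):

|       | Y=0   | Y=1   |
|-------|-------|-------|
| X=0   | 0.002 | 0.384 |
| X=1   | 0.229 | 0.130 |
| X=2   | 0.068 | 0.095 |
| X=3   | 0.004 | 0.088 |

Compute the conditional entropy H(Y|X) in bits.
0.5406 bits

H(Y|X) = H(X,Y) - H(X)

H(X,Y) = -Σ_{x,y} P(x,y) log₂ P(x,y). Per-cell terms -P(x,y)·log₂P(x,y):
  X=0: 0.017932, 0.530236
  X=1: 0.486987, 0.382644
  X=2: 0.263726, 0.322613
  X=3: 0.031863, 0.308559
Sum of the 8 terms: H(X,Y) = 2.34456 bits

Marginal of X (row sums):
  P(X=0) = 0.002 + 0.384 = 0.386
  P(X=1) = 0.229 + 0.130 = 0.359
  P(X=2) = 0.068 + 0.095 = 0.163
  P(X=3) = 0.004 + 0.088 = 0.092
H(X) = -[0.386·log₂(0.386) + 0.359·log₂(0.359) + 0.163·log₂(0.163) + 0.092·log₂(0.092)]
  = 0.530104 + 0.530582 + 0.426580 + 0.316684 = 1.80395 bits

H(Y|X) = H(X,Y) - H(X) = 2.34456 - 1.80395 = 0.5406 bits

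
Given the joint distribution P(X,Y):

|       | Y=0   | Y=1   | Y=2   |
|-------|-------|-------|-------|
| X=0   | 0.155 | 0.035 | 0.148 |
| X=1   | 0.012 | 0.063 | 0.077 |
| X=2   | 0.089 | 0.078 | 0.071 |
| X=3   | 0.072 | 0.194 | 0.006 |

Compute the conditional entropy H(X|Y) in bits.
1.6721 bits

H(X|Y) = H(X,Y) - H(Y)

H(X,Y) = -Σ_{x,y} P(x,y) log₂ P(x,y). Per-cell terms -P(x,y)·log₂P(x,y):
  X=0: 0.4169, 0.1693, 0.4079
  X=1: 0.0766, 0.2513, 0.2848
  X=2: 0.3106, 0.2871, 0.2709
  X=3: 0.2733, 0.4590, 0.0443
Sum of the 12 terms: H(X,Y) = 3.2520 bits

Marginal of Y (column sums):
  P(Y=0) = 0.155 + 0.012 + 0.089 + 0.072 = 0.328
  P(Y=1) = 0.035 + 0.063 + 0.078 + 0.194 = 0.370
  P(Y=2) = 0.148 + 0.077 + 0.071 + 0.006 = 0.302
H(Y) = -[0.328·log₂(0.328) + 0.370·log₂(0.370) + 0.302·log₂(0.302)]
  = 0.5275 + 0.5307 + 0.5217 = 1.5799 bits

H(X|Y) = H(X,Y) - H(Y) = 3.2520 - 1.5799 = 1.6721 bits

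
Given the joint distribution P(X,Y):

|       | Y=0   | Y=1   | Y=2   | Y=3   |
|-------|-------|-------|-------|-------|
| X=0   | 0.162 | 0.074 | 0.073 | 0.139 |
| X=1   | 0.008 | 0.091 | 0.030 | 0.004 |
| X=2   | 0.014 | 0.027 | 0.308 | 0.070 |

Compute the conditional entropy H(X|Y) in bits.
1.0386 bits

H(X|Y) = H(X,Y) - H(Y)

H(X,Y) = -Σ_{x,y} P(x,y) log₂ P(x,y). Per-cell terms -P(x,y)·log₂P(x,y):
  X=0: 0.42540, 0.27797, 0.27565, 0.39571
  X=1: 0.05573, 0.31468, 0.15177, 0.03186
  X=2: 0.08622, 0.14069, 0.52329, 0.26856
Sum of the 12 terms: H(X,Y) = 2.9475 bits

Marginal of Y (column sums):
  P(Y=0) = 0.162 + 0.008 + 0.014 = 0.184
  P(Y=1) = 0.074 + 0.091 + 0.027 = 0.192
  P(Y=2) = 0.073 + 0.030 + 0.308 = 0.411
  P(Y=3) = 0.139 + 0.004 + 0.070 = 0.213
H(Y) = -[0.184·log₂(0.184) + 0.192·log₂(0.192) + 0.411·log₂(0.411) + 0.213·log₂(0.213)]
  = 0.44937 + 0.45712 + 0.52723 + 0.47522 = 1.9089 bits

H(X|Y) = H(X,Y) - H(Y) = 2.9475 - 1.9089 = 1.0386 bits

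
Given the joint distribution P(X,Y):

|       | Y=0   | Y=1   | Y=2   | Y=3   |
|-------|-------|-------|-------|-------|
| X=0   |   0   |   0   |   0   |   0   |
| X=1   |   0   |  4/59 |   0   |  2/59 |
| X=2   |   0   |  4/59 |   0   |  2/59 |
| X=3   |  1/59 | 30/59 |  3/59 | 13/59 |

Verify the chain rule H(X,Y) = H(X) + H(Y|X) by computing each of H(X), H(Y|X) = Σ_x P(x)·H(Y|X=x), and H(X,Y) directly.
H(X) = 0.9320 bits, H(Y|X) = 1.2206 bits, H(X,Y) = 2.1527 bits

Marginal of X (row sums):
  P(X=0) = 0 + 0 + 0 + 0 = 0
  P(X=1) = 0 + 4/59 + 0 + 2/59 = 6/59
  P(X=2) = 0 + 4/59 + 0 + 2/59 = 6/59
  P(X=3) = 1/59 + 30/59 + 3/59 + 13/59 = 47/59
H(X) = -[(6/59)·log₂(6/59) + (6/59)·log₂(6/59) + (47/59)·log₂(47/59)]   (outcomes with P = 0 contribute 0)
  = 0.335357 + 0.335357 + 0.261331 = 0.9320 bits

H(Y|X) = Σ_x P(x)·H(Y|X=x):
  X=0: P(X=0) = 0 → contributes 0
  X=1: P(X=1) = 6/59, P(Y|X=1) = (0, 2/3, 0, 1/3) → H(Y|X=1) = 0.918296
  X=2: P(X=2) = 6/59, P(Y|X=2) = (0, 2/3, 0, 1/3) → H(Y|X=2) = 0.918296
  X=3: P(X=3) = 47/59, P(Y|X=3) = (1/47, 30/47, 3/47, 13/47) → H(Y|X=3) = 1.297837
H(Y|X) = (6/59)·0.918296 + (6/59)·0.918296 + (47/59)·1.297837 = 1.2206 bits

H(X,Y) = -Σ_{x,y} P(x,y) log₂ P(x,y). Per-cell terms -P(x,y)·log₂P(x,y):
  X=0: 0.000000, 0.000000, 0.000000, 0.000000
  X=1: 0.000000, 0.263230, 0.000000, 0.165513
  X=2: 0.000000, 0.263230, 0.000000, 0.165513
  X=3: 0.099706, 0.496145, 0.218526, 0.480824
  (cells with P = 0 contribute 0)
Sum of the 16 terms: H(X,Y) = 2.1527 bits

Chain rule check:
  H(X) + H(Y|X) = 0.9320 + 1.2206 = 2.1526 bits
  H(X,Y) = 2.1527 bits
✓ Chain rule verified (Δ = 0.0001 is 4-dp rounding noise: each of the three values was rounded independently).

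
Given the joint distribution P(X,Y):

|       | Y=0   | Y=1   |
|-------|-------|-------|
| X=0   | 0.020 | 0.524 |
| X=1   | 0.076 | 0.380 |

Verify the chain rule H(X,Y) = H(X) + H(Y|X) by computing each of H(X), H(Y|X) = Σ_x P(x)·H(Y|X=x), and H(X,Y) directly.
H(X) = 0.9944 bits, H(Y|X) = 0.4200 bits, H(X,Y) = 1.4144 bits

Marginal of X (row sums):
  P(X=0) = 0.020 + 0.524 = 0.544
  P(X=1) = 0.076 + 0.380 = 0.456
H(X) = -[0.544·log₂(0.544) + 0.456·log₂(0.456)]
  = 0.477807 + 0.516600 = 0.9944 bits

H(Y|X) = Σ_x P(x)·H(Y|X=x):
  X=0: P(X=0) = 0.544, P(Y|X=0) = (5/136, 131/136) → H(Y|X=0) = 0.227257
  X=1: P(X=1) = 0.456, P(Y|X=1) = (1/6, 5/6) → H(Y|X=1) = 0.650022
H(Y|X) = 0.544·0.227257 + 0.456·0.650022 = 0.4200 bits

H(X,Y) = -Σ_{x,y} P(x,y) log₂ P(x,y). Per-cell terms -P(x,y)·log₂P(x,y):
  X=0: 0.112877, 0.488557
  X=1: 0.282557, 0.530453
Sum of the 4 terms: H(X,Y) = 1.4144 bits

Chain rule check:
  H(X) + H(Y|X) = 0.9944 + 0.4200 = 1.4144 bits
  H(X,Y) = 1.4144 bits
✓ Chain rule verified.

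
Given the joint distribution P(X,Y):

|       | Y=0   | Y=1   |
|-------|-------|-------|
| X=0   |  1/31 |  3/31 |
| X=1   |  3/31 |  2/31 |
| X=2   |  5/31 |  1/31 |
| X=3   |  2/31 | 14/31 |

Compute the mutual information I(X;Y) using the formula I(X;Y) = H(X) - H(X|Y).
0.2707 bits

I(X;Y) = H(X) - H(X|Y)

Marginal of X (row sums):
  P(X=0) = 1/31 + 3/31 = 4/31
  P(X=1) = 3/31 + 2/31 = 5/31
  P(X=2) = 5/31 + 1/31 = 6/31
  P(X=3) = 2/31 + 14/31 = 16/31
H(X) = -[(4/31)·log₂(4/31) + (5/31)·log₂(5/31) + (6/31)·log₂(6/31) + (16/31)·log₂(16/31)]
  = 0.38119 + 0.42456 + 0.45856 + 0.49249 = 1.7568 bits

Marginal of Y (column sums):
  P(Y=0) = 1/31 + 3/31 + 5/31 + 2/31 = 11/31
  P(Y=1) = 3/31 + 2/31 + 1/31 + 14/31 = 20/31
H(X|Y) = Σ_y P(y)·H(X|Y=y):
  Y=0: P(Y=0) = 11/31, P(X|Y=0) = (1/11, 3/11, 5/11, 2/11) → H(X|Y=0) = 1.78993
  Y=1: P(Y=1) = 20/31, P(X|Y=1) = (3/20, 1/10, 1/20, 7/10) → H(X|Y=1) = 1.31904
H(X|Y) = (11/31)·1.78993 + (20/31)·1.31904 = 1.4861 bits

I(X;Y) = H(X) - H(X|Y) = 1.7568 - 1.4861 = 0.2707 bits

Cross-check via I(X;Y) = H(X) + H(Y) - H(X,Y): computing H(Y) from the column sums and H(X,Y) from the 8 cells in the same way gives H(Y) = 0.9383 bits and H(X,Y) = 2.4244 bits, so
I(X;Y) = 1.7568 + 0.9383 - 2.4244 = 0.2707 bits ✓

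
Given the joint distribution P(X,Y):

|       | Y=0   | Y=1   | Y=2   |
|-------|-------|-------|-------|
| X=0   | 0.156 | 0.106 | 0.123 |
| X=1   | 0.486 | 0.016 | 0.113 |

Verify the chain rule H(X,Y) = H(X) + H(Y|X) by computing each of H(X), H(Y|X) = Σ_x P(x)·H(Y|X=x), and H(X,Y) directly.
H(X) = 0.9615 bits, H(Y|X) = 1.1285 bits, H(X,Y) = 2.0900 bits

Marginal of X (row sums):
  P(X=0) = 0.156 + 0.106 + 0.123 = 0.385
  P(X=1) = 0.486 + 0.016 + 0.113 = 0.615
H(X) = -[0.385·log₂(0.385) + 0.615·log₂(0.615)]
  = 0.53017 + 0.43133 = 0.9615 bits

H(Y|X) = Σ_x P(x)·H(Y|X=x):
  X=0: P(X=0) = 0.385, P(Y|X=0) = (156/385, 106/385, 123/385) → H(Y|X=0) = 1.56635
  X=1: P(X=1) = 0.615, P(Y|X=1) = (162/205, 16/615, 113/615) → H(Y|X=1) = 0.85446
H(Y|X) = 0.385·1.56635 + 0.615·0.85446 = 1.1285 bits

H(X,Y) = -Σ_{x,y} P(x,y) log₂ P(x,y). Per-cell terms -P(x,y)·log₂P(x,y):
  X=0: 0.41814, 0.34321, 0.37186
  X=1: 0.50591, 0.09545, 0.35545
Sum of the 6 terms: H(X,Y) = 2.0900 bits

Chain rule check:
  H(X) + H(Y|X) = 0.9615 + 1.1285 = 2.0900 bits
  H(X,Y) = 2.0900 bits
✓ Chain rule verified.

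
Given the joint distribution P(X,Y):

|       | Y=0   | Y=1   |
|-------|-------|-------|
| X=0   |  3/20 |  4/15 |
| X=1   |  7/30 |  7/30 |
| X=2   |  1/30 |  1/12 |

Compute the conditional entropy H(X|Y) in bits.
1.3813 bits

H(X|Y) = H(X,Y) - H(Y)

H(X,Y) = -Σ_{x,y} P(x,y) log₂ P(x,y). Per-cell terms -P(x,y)·log₂P(x,y):
  X=0: 0.410545, 0.508504
  X=1: 0.489892, 0.489892
  X=2: 0.163563, 0.298747
Sum of the 6 terms: H(X,Y) = 2.36114 bits

Marginal of Y (column sums):
  P(Y=0) = 3/20 + 7/30 + 1/30 = 5/12
  P(Y=1) = 4/15 + 7/30 + 1/12 = 7/12
H(Y) = -[(5/12)·log₂(5/12) + (7/12)·log₂(7/12)]
  = 0.526264 + 0.453604 = 0.97987 bits

H(X|Y) = H(X,Y) - H(Y) = 2.36114 - 0.97987 = 1.3813 bits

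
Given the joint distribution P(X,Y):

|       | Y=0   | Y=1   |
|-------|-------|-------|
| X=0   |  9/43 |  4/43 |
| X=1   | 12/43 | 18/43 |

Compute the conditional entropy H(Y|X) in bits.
0.9466 bits

H(Y|X) = H(X,Y) - H(X)

H(X,Y) = -Σ_{x,y} P(x,y) log₂ P(x,y). Per-cell terms -P(x,y)·log₂P(x,y):
  X=0: 0.47226, 0.31872
  X=1: 0.51385, 0.52591
Sum of the 4 terms: H(X,Y) = 1.8307 bits

Marginal of X (row sums):
  P(X=0) = 9/43 + 4/43 = 13/43
  P(X=1) = 12/43 + 18/43 = 30/43
H(X) = -[(13/43)·log₂(13/43) + (30/43)·log₂(30/43)]
  = 0.52176 + 0.36235 = 0.8841 bits

H(Y|X) = H(X,Y) - H(X) = 1.8307 - 0.8841 = 0.9466 bits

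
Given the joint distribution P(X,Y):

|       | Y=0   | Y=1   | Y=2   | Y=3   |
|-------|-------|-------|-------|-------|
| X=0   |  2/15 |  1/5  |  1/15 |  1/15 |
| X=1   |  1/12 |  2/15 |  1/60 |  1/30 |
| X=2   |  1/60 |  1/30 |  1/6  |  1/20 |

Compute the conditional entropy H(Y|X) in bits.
1.7000 bits

H(Y|X) = H(X,Y) - H(X)

H(X,Y) = -Σ_{x,y} P(x,y) log₂ P(x,y). Per-cell terms -P(x,y)·log₂P(x,y):
  X=0: 0.3875854, 0.4643856, 0.2604594, 0.2604594
  X=1: 0.2987469, 0.3875854, 0.0984482, 0.1635630
  X=2: 0.0984482, 0.1635630, 0.4308271, 0.2160964
Sum of the 12 terms: H(X,Y) = 3.230168 bits

Marginal of X (row sums):
  P(X=0) = 2/15 + 1/5 + 1/15 + 1/15 = 7/15
  P(X=1) = 1/12 + 2/15 + 1/60 + 1/30 = 4/15
  P(X=2) = 1/60 + 1/30 + 1/6 + 1/20 = 4/15
H(X) = -[(7/15)·log₂(7/15) + (4/15)·log₂(4/15) + (4/15)·log₂(4/15)]
  = 0.5131166 + 0.5085042 + 0.5085042 = 1.530125 bits

H(Y|X) = H(X,Y) - H(X) = 3.230168 - 1.530125 = 1.7000 bits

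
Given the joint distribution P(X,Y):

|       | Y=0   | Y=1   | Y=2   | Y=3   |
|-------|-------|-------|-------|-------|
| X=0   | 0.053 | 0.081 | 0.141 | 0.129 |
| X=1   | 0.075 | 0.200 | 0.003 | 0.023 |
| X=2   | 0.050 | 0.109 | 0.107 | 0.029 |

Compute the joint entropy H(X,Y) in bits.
3.2507 bits

H(X,Y) = -Σ_{x,y} P(x,y) log₂ P(x,y). Per-cell terms -P(x,y)·log₂P(x,y):
  X=0: 0.22461, 0.29370, 0.39850, 0.38114
  X=1: 0.28027, 0.46439, 0.02514, 0.12517
  X=2: 0.21610, 0.34854, 0.34500, 0.14813
Sum of the 12 terms: H(X,Y) = 3.2507 bits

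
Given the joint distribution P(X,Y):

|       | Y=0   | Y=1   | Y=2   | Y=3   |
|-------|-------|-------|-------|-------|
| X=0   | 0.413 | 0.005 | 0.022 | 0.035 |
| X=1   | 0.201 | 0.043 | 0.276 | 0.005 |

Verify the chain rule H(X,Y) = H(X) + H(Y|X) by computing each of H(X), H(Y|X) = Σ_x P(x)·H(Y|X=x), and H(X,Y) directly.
H(X) = 0.9982 bits, H(Y|X) = 1.0686 bits, H(X,Y) = 2.0668 bits

Marginal of X (row sums):
  P(X=0) = 0.413 + 0.005 + 0.022 + 0.035 = 0.475
  P(X=1) = 0.201 + 0.043 + 0.276 + 0.005 = 0.525
H(X) = -[0.475·log₂(0.475) + 0.525·log₂(0.525)]
  = 0.5102 + 0.4880 = 0.9982 bits

H(Y|X) = Σ_x P(x)·H(Y|X=x):
  X=0: P(X=0) = 0.475, P(Y|X=0) = (413/475, 1/95, 22/475, 7/95) → H(Y|X=0) = 0.7271
  X=1: P(X=1) = 0.525, P(Y|X=1) = (67/175, 43/525, 92/175, 1/105) → H(Y|X=1) = 1.3776
H(Y|X) = 0.475·0.7271 + 0.525·1.3776 = 1.0686 bits

H(X,Y) = -Σ_{x,y} P(x,y) log₂ P(x,y). Per-cell terms -P(x,y)·log₂P(x,y):
  X=0: 0.5269, 0.0382, 0.1211, 0.1693
  X=1: 0.4653, 0.1952, 0.5126, 0.0382
Sum of the 8 terms: H(X,Y) = 2.0668 bits

Chain rule check:
  H(X) + H(Y|X) = 0.9982 + 1.0686 = 2.0668 bits
  H(X,Y) = 2.0668 bits
✓ Chain rule verified.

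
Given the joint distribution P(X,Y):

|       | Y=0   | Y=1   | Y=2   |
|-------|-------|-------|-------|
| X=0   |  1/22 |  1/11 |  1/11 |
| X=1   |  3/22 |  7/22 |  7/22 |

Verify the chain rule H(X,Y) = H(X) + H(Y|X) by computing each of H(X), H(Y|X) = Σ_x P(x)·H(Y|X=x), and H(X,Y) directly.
H(X) = 0.7732 bits, H(Y|X) = 1.5018 bits, H(X,Y) = 2.2750 bits

Marginal of X (row sums):
  P(X=0) = 1/22 + 1/11 + 1/11 = 5/22
  P(X=1) = 3/22 + 7/22 + 7/22 = 17/22
H(X) = -[(5/22)·log₂(5/22) + (17/22)·log₂(17/22)]
  = 0.48580 + 0.28743 = 0.7732 bits

H(Y|X) = Σ_x P(x)·H(Y|X=x):
  X=0: P(X=0) = 5/22, P(Y|X=0) = (1/5, 2/5, 2/5) → H(Y|X=0) = 1.52193
  X=1: P(X=1) = 17/22, P(Y|X=1) = (3/17, 7/17, 7/17) → H(Y|X=1) = 1.49582
H(Y|X) = (5/22)·1.52193 + (17/22)·1.49582 = 1.5018 bits

H(X,Y) = -Σ_{x,y} P(x,y) log₂ P(x,y). Per-cell terms -P(x,y)·log₂P(x,y):
  X=0: 0.20270, 0.31449, 0.31449
  X=1: 0.39197, 0.52566, 0.52566
Sum of the 6 terms: H(X,Y) = 2.2750 bits

Chain rule check:
  H(X) + H(Y|X) = 0.7732 + 1.5018 = 2.2750 bits
  H(X,Y) = 2.2750 bits
✓ Chain rule verified.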